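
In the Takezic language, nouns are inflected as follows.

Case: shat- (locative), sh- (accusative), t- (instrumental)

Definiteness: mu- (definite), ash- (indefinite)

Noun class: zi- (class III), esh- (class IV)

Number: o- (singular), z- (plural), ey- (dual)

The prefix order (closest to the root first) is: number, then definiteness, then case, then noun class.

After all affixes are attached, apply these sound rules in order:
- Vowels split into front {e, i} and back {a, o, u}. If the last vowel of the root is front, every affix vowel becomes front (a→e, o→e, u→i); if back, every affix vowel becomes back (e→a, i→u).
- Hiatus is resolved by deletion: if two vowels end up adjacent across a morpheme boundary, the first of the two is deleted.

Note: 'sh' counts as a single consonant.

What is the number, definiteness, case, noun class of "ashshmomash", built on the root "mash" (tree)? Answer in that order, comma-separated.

singular, definite, accusative, class IV

Segment: esh-sh-mu-o-mash.
number: o- → singular.
definiteness: mu- → definite.
case: sh- → accusative.
noun class: esh- → class IV.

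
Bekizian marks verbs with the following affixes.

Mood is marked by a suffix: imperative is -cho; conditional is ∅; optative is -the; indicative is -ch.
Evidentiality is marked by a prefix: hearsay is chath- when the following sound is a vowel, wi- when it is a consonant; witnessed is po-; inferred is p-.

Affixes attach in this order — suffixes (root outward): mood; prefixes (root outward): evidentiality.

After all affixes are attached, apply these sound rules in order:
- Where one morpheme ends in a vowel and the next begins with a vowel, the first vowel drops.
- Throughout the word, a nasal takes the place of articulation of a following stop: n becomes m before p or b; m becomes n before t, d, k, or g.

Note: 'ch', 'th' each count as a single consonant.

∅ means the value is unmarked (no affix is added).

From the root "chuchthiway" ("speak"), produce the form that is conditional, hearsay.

mood = conditional: zero marking, form stays chuchthiway.
Attach evidentiality hearsay wi- (before consonant 'ch') → wichuchthiway.
Vowel deletion: no change.
Nasal assimilation: no change.

wichuchthiway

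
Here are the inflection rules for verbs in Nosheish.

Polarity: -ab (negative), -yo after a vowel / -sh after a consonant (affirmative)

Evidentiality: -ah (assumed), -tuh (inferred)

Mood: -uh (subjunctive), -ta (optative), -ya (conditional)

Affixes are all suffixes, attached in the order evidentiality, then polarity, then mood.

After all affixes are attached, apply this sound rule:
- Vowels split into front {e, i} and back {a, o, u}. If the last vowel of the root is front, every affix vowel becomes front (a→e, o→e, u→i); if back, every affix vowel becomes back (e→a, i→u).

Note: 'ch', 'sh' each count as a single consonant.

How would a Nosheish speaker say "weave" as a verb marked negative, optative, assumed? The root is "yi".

yiehebte

Attach evidentiality assumed -ah → yiah.
Attach polarity negative -ab → yiahab.
Attach mood optative -ta → yiahabta.
Apply vowel harmony: yiahabta → yiehebte.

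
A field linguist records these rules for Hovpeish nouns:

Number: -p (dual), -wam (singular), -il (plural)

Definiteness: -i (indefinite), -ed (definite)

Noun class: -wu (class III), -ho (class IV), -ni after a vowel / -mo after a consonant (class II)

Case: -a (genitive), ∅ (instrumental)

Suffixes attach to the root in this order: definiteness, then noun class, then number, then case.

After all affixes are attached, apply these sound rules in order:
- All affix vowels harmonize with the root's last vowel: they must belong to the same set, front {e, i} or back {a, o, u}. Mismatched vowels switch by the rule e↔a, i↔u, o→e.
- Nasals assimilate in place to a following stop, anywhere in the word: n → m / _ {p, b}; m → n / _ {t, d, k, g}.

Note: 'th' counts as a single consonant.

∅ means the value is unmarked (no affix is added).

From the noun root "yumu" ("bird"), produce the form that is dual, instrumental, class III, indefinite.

Attach definiteness indefinite -i → yumui.
Attach noun class class III -wu → yumuiwu.
Attach number dual -p → yumuiwup.
case = instrumental: zero marking, form stays yumuiwup.
Apply vowel harmony: yumuiwup → yumuuwup.
Nasal assimilation: no change.

yumuuwup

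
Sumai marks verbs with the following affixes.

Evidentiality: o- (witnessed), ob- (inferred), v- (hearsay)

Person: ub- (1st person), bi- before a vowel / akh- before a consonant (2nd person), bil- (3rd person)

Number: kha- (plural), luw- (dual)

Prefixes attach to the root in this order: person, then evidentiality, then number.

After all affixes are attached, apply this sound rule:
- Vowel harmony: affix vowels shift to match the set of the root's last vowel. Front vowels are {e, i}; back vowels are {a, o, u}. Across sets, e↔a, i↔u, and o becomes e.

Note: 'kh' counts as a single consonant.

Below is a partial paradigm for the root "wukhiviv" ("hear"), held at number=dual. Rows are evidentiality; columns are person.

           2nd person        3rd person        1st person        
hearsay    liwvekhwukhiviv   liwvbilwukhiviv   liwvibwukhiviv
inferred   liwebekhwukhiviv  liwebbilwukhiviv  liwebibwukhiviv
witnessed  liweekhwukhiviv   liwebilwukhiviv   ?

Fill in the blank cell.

liweibwukhiviv

Attach person 1st person ub- → ubwukhiviv.
Attach evidentiality witnessed o- → oubwukhiviv.
Attach number dual luw- → luwoubwukhiviv.
Apply vowel harmony: luwoubwukhiviv → liweibwukhiviv.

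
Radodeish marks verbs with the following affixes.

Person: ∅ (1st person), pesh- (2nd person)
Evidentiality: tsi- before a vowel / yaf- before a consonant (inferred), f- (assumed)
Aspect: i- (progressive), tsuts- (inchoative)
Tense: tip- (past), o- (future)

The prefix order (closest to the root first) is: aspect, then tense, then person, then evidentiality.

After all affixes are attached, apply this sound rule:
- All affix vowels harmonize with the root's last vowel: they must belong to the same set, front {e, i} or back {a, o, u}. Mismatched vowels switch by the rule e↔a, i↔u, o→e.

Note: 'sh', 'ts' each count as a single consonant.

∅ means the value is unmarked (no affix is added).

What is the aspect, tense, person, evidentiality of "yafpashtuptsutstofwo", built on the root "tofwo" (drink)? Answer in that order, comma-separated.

inchoative, past, 2nd person, inferred

Segment: yaf-pesh-tip-tsuts-tofwo.
aspect: tsuts- → inchoative.
tense: tip- → past.
person: pesh- → 2nd person.
evidentiality: tsi/yaf- → inferred.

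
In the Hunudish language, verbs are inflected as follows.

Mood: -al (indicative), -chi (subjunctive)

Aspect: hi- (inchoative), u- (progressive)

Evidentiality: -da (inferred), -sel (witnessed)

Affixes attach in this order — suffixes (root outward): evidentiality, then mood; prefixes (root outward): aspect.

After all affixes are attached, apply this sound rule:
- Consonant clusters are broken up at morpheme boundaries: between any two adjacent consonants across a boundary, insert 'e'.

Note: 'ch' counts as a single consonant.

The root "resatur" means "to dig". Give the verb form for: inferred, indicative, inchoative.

Attach aspect inchoative hi- → hiresatur.
Attach evidentiality inferred -da → hiresaturda.
Attach mood indicative -al → hiresaturdaal.
Apply epenthesis: hiresaturdaal → hiresaturedaal.

hiresaturedaal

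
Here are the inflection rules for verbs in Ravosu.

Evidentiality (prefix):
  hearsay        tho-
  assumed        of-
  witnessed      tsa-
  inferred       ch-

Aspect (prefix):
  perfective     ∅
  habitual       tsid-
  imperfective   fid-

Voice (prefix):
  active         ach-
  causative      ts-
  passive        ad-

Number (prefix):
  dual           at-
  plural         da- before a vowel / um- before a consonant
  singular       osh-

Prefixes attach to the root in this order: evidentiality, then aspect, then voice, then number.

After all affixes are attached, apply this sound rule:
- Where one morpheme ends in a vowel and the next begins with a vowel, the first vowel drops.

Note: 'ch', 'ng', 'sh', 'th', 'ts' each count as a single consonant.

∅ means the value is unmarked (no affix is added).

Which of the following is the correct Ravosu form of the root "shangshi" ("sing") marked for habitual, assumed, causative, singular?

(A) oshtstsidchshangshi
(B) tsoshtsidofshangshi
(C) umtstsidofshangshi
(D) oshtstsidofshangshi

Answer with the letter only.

D

Attach evidentiality assumed of- → ofshangshi.
Attach aspect habitual tsid- → tsidofshangshi.
Attach voice causative ts- → tstsidofshangshi.
Attach number singular osh- → oshtstsidofshangshi.
Vowel deletion: no change.
So the correct form is oshtstsidofshangshi, option (D).
(B) tsoshtsidofshangshi is wrong: it has the affixes in the wrong order.
(A) oshtstsidchshangshi is wrong: it uses inferred instead of assumed for evidentiality.
(C) umtstsidofshangshi is wrong: it uses plural instead of singular for number.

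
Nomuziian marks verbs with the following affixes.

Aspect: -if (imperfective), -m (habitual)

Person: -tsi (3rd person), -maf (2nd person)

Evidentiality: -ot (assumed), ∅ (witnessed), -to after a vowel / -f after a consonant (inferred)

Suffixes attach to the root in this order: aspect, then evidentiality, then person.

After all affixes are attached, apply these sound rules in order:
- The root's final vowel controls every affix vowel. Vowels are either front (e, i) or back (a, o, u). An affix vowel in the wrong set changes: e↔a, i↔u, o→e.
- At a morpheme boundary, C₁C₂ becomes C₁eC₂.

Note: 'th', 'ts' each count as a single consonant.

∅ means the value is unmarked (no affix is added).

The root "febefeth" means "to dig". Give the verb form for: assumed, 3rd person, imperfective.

febefethifetetsi

Attach aspect imperfective -if → febefethif.
Attach evidentiality assumed -ot → febefethifot.
Attach person 3rd person -tsi → febefethifottsi.
Apply vowel harmony: febefethifottsi → febefethifettsi.
Apply epenthesis: febefethifettsi → febefethifetetsi.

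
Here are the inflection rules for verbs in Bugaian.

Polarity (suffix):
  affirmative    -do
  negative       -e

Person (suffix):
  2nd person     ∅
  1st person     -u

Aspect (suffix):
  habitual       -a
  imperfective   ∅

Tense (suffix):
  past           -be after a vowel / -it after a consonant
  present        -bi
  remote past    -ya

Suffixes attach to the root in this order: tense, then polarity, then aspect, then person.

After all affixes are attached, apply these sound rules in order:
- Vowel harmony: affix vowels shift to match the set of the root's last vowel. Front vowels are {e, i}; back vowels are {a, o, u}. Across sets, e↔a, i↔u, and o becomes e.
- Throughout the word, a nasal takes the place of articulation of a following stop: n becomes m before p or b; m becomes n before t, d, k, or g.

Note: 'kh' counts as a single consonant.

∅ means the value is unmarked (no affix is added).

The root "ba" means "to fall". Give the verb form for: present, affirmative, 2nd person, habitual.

babudoa

Attach tense present -bi → babi.
Attach polarity affirmative -do → babido.
Attach aspect habitual -a → babidoa.
person = 2nd person: zero marking, form stays babidoa.
Apply vowel harmony: babidoa → babudoa.
Nasal assimilation: no change.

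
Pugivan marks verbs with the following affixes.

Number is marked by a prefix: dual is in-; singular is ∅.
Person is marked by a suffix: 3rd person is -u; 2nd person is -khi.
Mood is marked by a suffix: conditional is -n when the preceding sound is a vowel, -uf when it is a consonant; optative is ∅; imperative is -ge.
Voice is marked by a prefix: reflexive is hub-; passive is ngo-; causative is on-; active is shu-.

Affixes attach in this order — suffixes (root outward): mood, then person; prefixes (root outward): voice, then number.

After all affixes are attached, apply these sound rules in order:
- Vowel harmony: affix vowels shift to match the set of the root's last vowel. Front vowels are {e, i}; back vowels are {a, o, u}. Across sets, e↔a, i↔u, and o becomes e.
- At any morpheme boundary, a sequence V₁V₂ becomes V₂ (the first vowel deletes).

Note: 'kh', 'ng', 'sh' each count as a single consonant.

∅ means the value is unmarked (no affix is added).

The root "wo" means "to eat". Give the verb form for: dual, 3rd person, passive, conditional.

Attach mood conditional -n (after vowel 'o') → won.
Attach person 3rd person -u → wonu.
Attach voice passive ngo- → ngowonu.
Attach number dual in- → inngowonu.
Apply vowel harmony: inngowonu → unngowonu.
Vowel deletion: no change.

unngowonu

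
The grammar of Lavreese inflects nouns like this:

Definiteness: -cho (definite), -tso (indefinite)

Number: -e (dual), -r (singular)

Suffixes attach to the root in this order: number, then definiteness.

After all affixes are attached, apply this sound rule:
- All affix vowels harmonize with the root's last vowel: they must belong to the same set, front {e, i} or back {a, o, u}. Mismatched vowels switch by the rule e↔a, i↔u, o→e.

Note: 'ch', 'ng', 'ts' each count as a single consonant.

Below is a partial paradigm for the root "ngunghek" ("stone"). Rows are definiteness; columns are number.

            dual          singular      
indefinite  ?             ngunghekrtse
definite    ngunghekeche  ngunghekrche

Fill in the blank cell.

Attach number dual -e → ngungheke.
Attach definiteness indefinite -tso → ngungheketso.
Apply vowel harmony: ngungheketso → ngungheketse.

ngungheketse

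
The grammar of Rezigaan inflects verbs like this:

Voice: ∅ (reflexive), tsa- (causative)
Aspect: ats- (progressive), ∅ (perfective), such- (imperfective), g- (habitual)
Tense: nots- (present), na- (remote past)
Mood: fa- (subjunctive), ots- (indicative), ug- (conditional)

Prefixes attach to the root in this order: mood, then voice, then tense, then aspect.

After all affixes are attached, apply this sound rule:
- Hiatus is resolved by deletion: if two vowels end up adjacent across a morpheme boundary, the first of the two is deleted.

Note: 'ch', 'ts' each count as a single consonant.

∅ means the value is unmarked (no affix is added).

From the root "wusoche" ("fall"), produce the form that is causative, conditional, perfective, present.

notstsugwusoche

Attach mood conditional ug- → ugwusoche.
Attach voice causative tsa- → tsaugwusoche.
Attach tense present nots- → notstsaugwusoche.
aspect = perfective: zero marking, form stays notstsaugwusoche.
Apply vowel deletion: notstsaugwusoche → notstsugwusoche.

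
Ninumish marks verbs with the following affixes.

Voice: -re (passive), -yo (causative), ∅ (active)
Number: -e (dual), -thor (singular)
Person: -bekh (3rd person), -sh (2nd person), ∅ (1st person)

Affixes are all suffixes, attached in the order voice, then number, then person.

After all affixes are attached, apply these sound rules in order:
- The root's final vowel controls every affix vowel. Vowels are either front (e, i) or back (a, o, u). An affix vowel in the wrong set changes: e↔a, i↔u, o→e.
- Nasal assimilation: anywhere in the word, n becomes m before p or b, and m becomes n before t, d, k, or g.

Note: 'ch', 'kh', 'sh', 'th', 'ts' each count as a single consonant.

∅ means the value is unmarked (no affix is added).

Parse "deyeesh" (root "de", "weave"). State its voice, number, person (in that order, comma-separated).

Segment: de-yo-e-sh.
voice: -yo → causative.
number: -e → dual.
person: -sh → 2nd person.

causative, dual, 2nd person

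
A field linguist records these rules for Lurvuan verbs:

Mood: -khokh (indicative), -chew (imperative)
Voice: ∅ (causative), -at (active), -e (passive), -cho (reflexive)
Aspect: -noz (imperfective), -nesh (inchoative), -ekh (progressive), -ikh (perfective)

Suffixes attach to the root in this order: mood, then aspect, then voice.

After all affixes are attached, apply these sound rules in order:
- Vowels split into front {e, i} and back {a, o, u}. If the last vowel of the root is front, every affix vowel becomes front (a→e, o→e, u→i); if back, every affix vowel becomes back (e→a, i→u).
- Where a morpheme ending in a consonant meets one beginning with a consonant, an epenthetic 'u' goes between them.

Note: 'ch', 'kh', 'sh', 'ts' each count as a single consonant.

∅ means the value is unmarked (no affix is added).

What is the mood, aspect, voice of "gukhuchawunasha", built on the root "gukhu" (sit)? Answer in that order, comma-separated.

imperative, inchoative, passive

Segment: gukhu-chew-nesh-e.
mood: -chew → imperative.
aspect: -nesh → inchoative.
voice: -e → passive.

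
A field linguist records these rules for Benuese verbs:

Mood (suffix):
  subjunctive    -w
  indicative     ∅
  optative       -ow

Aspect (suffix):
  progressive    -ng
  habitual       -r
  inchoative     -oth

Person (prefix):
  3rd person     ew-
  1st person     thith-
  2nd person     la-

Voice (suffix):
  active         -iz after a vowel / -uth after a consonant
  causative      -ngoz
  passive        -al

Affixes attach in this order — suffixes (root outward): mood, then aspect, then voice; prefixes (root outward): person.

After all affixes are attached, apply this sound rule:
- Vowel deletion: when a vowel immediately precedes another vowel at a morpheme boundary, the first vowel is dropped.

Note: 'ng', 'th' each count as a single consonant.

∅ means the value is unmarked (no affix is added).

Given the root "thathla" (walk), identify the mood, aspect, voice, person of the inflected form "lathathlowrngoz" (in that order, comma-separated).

optative, habitual, causative, 2nd person

Segment: la-thathla-ow-r-ngoz.
mood: -ow → optative.
aspect: -r → habitual.
voice: -ngoz → causative.
person: la- → 2nd person.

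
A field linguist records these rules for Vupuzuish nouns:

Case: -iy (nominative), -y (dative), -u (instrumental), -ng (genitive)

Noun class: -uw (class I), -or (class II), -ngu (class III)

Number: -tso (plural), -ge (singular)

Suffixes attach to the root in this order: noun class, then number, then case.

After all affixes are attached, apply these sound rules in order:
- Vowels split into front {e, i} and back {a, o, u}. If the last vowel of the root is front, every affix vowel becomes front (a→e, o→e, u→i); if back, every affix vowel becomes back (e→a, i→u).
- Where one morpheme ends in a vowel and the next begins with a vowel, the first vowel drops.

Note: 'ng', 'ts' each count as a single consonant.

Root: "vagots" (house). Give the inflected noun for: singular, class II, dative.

vagotsorgay

Attach noun class class II -or → vagotsor.
Attach number singular -ge → vagotsorge.
Attach case dative -y → vagotsorgey.
Apply vowel harmony: vagotsorgey → vagotsorgay.
Vowel deletion: no change.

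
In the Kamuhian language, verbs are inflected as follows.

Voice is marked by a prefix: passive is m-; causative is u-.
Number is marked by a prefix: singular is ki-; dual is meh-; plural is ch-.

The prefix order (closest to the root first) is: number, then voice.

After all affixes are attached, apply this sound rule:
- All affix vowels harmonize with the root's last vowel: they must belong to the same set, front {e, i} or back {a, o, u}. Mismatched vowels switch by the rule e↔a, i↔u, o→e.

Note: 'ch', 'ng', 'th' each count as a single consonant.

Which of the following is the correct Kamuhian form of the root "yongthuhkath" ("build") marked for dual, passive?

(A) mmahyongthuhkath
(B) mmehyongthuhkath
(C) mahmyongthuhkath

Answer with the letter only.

Attach number dual meh- → mehyongthuhkath.
Attach voice passive m- → mmehyongthuhkath.
Apply vowel harmony: mmehyongthuhkath → mmahyongthuhkath.
So the correct form is mmahyongthuhkath, option (A).
(C) mahmyongthuhkath is wrong: it has the affixes in the wrong order.
(B) mmehyongthuhkath is wrong: it fails to apply the sound rule(s).

A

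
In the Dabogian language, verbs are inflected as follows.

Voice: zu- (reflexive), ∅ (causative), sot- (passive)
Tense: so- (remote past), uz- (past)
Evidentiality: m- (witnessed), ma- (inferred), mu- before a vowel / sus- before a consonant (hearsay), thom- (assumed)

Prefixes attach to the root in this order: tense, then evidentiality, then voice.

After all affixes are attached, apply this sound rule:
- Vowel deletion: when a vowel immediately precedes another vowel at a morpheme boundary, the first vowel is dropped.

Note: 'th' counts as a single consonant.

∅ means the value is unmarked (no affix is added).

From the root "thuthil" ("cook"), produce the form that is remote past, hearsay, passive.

Attach tense remote past so- → sothuthil.
Attach evidentiality hearsay sus- (before consonant 's') → sussothuthil.
Attach voice passive sot- → sotsussothuthil.
Vowel deletion: no change.

sotsussothuthil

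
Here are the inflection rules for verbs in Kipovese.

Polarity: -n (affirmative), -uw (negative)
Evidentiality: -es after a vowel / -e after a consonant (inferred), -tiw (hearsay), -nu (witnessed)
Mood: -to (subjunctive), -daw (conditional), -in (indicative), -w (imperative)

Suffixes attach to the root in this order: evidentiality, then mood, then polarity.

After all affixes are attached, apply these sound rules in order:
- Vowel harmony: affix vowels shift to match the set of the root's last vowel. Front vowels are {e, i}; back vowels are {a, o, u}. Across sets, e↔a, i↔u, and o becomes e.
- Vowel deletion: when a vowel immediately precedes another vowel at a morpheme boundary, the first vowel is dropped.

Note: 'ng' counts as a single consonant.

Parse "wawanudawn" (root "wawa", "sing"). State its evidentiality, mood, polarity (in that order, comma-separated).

witnessed, conditional, affirmative

Segment: wawa-nu-daw-n.
evidentiality: -nu → witnessed.
mood: -daw → conditional.
polarity: -n → affirmative.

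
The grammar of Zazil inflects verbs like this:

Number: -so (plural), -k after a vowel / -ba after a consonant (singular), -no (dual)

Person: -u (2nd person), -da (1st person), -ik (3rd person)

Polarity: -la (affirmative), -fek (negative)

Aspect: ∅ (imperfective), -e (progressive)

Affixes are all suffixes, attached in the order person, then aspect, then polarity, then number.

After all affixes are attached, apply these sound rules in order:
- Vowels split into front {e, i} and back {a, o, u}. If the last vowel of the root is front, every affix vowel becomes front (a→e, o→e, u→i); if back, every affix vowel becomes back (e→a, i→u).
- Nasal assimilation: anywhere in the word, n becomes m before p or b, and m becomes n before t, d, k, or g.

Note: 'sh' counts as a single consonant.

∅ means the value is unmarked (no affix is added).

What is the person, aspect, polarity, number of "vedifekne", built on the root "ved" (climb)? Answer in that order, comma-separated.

Segment: ved-u-fek-no.
person: -u → 2nd person.
aspect: ∅ → imperfective.
polarity: -fek → negative.
number: -no → dual.

2nd person, imperfective, negative, dual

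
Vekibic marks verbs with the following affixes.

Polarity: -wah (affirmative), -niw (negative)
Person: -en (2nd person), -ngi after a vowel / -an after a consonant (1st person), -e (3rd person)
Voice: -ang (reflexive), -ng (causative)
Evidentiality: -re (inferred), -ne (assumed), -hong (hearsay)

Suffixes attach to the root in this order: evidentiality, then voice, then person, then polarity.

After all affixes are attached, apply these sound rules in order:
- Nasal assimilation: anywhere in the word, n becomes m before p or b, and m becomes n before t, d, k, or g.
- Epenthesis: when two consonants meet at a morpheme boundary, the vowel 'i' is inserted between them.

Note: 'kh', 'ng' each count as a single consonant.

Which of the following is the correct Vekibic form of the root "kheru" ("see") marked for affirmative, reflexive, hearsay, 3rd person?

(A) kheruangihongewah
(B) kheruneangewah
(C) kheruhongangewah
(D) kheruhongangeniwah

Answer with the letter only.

Attach evidentiality hearsay -hong → kheruhong.
Attach voice reflexive -ang → kheruhongang.
Attach person 3rd person -e → kheruhongange.
Attach polarity affirmative -wah → kheruhongangewah.
Nasal assimilation: no change.
Epenthesis: no change.
So the correct form is kheruhongangewah, option (C).
(D) kheruhongangeniwah is wrong: it uses 2nd person instead of 3rd person for person.
(B) kheruneangewah is wrong: it uses assumed instead of hearsay for evidentiality.
(A) kheruangihongewah is wrong: it has the affixes in the wrong order.

C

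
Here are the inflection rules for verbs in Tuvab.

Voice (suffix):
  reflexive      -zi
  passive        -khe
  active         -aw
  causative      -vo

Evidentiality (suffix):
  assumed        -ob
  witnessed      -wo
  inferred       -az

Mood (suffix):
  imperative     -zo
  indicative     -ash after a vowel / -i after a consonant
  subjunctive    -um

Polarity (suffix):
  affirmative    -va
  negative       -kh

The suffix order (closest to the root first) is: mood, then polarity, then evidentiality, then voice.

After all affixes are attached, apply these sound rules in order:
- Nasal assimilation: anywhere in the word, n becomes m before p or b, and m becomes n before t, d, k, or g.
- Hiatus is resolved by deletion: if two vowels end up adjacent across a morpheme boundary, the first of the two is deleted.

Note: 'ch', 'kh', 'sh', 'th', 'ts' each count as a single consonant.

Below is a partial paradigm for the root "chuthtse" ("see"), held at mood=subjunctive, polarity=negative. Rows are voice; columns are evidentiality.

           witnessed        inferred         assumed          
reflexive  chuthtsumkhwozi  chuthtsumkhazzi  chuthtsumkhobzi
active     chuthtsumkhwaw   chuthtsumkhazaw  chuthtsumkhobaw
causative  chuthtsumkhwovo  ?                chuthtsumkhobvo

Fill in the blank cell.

chuthtsumkhazvo

Attach mood subjunctive -um → chuthtseum.
Attach polarity negative -kh → chuthtseumkh.
Attach evidentiality inferred -az → chuthtseumkhaz.
Attach voice causative -vo → chuthtseumkhazvo.
Nasal assimilation: no change.
Apply vowel deletion: chuthtseumkhazvo → chuthtsumkhazvo.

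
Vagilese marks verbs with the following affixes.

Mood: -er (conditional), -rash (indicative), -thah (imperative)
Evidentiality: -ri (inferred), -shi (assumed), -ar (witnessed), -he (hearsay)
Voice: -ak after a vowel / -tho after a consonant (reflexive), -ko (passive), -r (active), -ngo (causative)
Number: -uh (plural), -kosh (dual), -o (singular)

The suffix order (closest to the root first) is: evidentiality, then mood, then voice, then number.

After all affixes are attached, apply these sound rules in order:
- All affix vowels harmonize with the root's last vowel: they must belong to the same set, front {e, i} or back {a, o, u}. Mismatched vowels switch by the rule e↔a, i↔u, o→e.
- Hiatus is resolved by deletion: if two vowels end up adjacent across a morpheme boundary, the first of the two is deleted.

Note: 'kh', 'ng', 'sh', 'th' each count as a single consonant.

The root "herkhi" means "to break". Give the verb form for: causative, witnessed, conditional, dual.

Attach evidentiality witnessed -ar → herkhiar.
Attach mood conditional -er → herkhiarer.
Attach voice causative -ngo → herkhiarerngo.
Attach number dual -kosh → herkhiarerngokosh.
Apply vowel harmony: herkhiarerngokosh → herkhiererngekesh.
Apply vowel deletion: herkhiererngekesh → herkhererngekesh.

herkhererngekesh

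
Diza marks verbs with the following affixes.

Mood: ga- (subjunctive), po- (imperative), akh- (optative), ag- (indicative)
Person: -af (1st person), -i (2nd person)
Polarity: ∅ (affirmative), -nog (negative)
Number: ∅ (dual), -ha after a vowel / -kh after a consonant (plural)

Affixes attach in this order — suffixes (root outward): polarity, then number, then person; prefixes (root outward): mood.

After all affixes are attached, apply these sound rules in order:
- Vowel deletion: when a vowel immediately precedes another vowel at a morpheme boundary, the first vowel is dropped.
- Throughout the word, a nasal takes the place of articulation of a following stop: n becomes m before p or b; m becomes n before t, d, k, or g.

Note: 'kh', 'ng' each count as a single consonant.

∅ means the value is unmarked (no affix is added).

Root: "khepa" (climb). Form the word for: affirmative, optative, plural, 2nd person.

akhkhepahi

polarity = affirmative: zero marking, form stays khepa.
Attach mood optative akh- → akhkhepa.
Attach number plural -ha (after vowel 'a') → akhkhepaha.
Attach person 2nd person -i → akhkhepahai.
Apply vowel deletion: akhkhepahai → akhkhepahi.
Nasal assimilation: no change.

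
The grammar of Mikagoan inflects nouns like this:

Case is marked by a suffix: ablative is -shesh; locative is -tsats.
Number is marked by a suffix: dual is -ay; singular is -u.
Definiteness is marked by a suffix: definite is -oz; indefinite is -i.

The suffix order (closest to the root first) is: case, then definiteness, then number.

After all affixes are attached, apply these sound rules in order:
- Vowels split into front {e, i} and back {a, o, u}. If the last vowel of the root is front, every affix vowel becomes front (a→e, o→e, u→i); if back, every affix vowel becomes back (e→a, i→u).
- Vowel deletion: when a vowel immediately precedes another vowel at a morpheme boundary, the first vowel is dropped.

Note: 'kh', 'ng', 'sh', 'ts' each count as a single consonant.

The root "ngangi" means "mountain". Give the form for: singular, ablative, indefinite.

ngangisheshi

Attach case ablative -shesh → ngangishesh.
Attach definiteness indefinite -i → ngangisheshi.
Attach number singular -u → ngangisheshiu.
Apply vowel harmony: ngangisheshiu → ngangisheshii.
Apply vowel deletion: ngangisheshii → ngangisheshi.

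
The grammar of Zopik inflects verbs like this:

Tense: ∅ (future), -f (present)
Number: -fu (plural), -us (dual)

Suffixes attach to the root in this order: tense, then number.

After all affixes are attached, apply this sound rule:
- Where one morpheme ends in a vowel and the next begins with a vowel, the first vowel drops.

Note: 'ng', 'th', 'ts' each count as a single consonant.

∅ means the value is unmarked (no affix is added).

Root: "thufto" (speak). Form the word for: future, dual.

tense = future: zero marking, form stays thufto.
Attach number dual -us → thuftous.
Apply vowel deletion: thuftous → thuftus.

thuftus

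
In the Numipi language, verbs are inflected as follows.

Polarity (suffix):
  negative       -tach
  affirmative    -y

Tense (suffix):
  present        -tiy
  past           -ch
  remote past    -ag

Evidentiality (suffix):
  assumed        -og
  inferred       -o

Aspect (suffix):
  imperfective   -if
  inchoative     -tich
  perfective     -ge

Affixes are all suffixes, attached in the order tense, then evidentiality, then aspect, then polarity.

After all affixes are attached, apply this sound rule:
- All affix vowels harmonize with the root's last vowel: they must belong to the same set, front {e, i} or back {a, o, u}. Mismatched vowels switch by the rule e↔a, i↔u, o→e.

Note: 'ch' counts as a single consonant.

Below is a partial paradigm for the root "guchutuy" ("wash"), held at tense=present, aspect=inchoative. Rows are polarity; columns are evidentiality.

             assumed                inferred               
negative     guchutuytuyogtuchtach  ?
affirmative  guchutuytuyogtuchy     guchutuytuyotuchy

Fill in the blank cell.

Attach tense present -tiy → guchutuytiy.
Attach evidentiality inferred -o → guchutuytiyo.
Attach aspect inchoative -tich → guchutuytiyotich.
Attach polarity negative -tach → guchutuytiyotichtach.
Apply vowel harmony: guchutuytiyotichtach → guchutuytuyotuchtach.

guchutuytuyotuchtach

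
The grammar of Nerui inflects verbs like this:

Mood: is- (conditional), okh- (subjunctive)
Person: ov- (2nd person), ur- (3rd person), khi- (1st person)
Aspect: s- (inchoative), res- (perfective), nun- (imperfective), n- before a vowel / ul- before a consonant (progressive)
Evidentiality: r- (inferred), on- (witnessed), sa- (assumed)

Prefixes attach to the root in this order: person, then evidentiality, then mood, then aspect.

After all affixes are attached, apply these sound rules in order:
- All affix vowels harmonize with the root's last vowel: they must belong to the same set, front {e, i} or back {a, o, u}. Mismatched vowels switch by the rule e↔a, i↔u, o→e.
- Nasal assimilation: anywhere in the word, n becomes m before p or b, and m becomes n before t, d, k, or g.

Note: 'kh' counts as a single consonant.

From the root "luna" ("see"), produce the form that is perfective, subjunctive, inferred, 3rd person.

rasokhrurluna

Attach person 3rd person ur- → urluna.
Attach evidentiality inferred r- → rurluna.
Attach mood subjunctive okh- → okhrurluna.
Attach aspect perfective res- → resokhrurluna.
Apply vowel harmony: resokhrurluna → rasokhrurluna.
Nasal assimilation: no change.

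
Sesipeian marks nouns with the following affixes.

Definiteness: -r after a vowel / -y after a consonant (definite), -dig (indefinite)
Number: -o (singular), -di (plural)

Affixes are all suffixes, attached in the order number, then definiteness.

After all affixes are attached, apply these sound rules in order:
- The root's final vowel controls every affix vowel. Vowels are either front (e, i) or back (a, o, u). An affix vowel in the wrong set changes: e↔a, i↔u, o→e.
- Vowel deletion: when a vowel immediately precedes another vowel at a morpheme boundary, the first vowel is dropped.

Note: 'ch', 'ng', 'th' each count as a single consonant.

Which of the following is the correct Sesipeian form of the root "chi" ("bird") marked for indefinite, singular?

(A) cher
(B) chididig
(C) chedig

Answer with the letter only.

Attach number singular -o → chio.
Attach definiteness indefinite -dig → chiodig.
Apply vowel harmony: chiodig → chiedig.
Apply vowel deletion: chiedig → chedig.
So the correct form is chedig, option (C).
(B) chididig is wrong: it uses plural instead of singular for number.
(A) cher is wrong: it uses definite instead of indefinite for definiteness.

C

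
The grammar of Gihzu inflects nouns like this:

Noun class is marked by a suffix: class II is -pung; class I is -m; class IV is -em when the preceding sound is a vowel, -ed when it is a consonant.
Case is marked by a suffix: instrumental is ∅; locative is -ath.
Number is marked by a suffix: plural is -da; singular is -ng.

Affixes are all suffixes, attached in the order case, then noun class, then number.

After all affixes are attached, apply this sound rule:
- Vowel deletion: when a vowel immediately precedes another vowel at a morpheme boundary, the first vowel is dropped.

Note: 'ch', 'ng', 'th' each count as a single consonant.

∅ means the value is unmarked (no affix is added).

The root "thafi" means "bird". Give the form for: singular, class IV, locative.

Attach case locative -ath → thafiath.
Attach noun class class IV -ed (after consonant 'th') → thafiathed.
Attach number singular -ng → thafiathedng.
Apply vowel deletion: thafiathedng → thafathedng.

thafathedng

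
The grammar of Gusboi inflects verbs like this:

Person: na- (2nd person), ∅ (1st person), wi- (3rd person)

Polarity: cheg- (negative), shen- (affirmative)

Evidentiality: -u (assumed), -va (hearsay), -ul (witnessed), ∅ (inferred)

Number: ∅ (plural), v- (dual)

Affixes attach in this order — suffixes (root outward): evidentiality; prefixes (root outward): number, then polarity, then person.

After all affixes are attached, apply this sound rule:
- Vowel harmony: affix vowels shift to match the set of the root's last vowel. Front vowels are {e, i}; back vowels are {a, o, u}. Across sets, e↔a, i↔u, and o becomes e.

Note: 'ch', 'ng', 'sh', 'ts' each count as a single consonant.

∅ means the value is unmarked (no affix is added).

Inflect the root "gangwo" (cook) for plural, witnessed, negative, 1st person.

chaggangwoul

number = plural: zero marking, form stays gangwo.
Attach evidentiality witnessed -ul → gangwoul.
Attach polarity negative cheg- → cheggangwoul.
person = 1st person: zero marking, form stays cheggangwoul.
Apply vowel harmony: cheggangwoul → chaggangwoul.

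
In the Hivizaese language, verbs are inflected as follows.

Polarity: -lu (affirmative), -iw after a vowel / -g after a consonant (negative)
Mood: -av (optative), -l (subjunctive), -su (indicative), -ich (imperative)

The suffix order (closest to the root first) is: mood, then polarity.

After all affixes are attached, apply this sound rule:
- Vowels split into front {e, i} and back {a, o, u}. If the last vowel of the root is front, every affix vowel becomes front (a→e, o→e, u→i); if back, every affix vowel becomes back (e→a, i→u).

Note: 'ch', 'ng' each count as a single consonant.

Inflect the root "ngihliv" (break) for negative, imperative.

ngihlivichg

Attach mood imperative -ich → ngihlivich.
Attach polarity negative -g (after consonant 'ch') → ngihlivichg.
Vowel harmony: no change.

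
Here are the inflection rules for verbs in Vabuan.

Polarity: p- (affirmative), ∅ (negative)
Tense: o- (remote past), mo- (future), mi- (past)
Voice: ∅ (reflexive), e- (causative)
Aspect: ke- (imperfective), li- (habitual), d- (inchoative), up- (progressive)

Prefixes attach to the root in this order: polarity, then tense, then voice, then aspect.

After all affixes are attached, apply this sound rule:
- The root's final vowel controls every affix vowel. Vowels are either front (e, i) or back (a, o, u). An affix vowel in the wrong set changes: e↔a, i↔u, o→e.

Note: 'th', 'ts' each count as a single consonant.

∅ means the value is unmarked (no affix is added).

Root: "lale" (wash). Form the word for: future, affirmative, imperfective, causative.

Attach polarity affirmative p- → plale.
Attach tense future mo- → moplale.
Attach voice causative e- → emoplale.
Attach aspect imperfective ke- → keemoplale.
Apply vowel harmony: keemoplale → keemeplale.

keemeplale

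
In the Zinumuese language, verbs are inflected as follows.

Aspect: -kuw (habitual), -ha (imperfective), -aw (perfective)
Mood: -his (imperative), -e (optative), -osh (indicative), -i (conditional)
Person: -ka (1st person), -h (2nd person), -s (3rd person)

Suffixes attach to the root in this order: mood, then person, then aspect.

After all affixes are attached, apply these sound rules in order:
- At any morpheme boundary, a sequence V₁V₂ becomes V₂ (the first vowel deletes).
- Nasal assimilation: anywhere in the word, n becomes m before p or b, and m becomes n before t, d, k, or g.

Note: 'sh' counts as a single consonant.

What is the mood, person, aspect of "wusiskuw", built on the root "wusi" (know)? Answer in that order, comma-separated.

Segment: wusi-i-s-kuw.
mood: -i → conditional.
person: -s → 3rd person.
aspect: -kuw → habitual.

conditional, 3rd person, habitual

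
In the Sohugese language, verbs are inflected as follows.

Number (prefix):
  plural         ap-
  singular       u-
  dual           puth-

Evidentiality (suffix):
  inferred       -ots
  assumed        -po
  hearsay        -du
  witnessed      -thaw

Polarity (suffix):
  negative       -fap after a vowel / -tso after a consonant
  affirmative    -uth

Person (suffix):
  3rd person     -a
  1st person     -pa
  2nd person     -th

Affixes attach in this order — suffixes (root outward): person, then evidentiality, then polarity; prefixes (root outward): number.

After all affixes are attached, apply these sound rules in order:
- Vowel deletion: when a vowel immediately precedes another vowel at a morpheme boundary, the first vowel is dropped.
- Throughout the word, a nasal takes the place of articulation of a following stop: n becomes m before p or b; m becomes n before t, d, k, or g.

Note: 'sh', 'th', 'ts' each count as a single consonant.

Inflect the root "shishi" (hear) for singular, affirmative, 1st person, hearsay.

Attach number singular u- → ushishi.
Attach person 1st person -pa → ushishipa.
Attach evidentiality hearsay -du → ushishipadu.
Attach polarity affirmative -uth → ushishipaduuth.
Apply vowel deletion: ushishipaduuth → ushishipaduth.
Nasal assimilation: no change.

ushishipaduth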